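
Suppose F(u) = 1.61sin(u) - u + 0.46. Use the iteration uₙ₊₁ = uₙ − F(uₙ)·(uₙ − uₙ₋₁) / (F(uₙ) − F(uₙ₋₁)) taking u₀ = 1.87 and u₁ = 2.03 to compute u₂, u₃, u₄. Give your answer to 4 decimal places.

F(1.87) = 0.128470, F(2.03) = -0.126787
u₂ = 2.030000 − (-0.126787)·(2.030000 − 1.870000) / (-0.126787 − 0.128470) = 2.030000 − (-0.020286)/(-0.255257) = 1.950528
F(1.950528) = 0.004783
u₃ = 1.950528 − 0.004783·(1.950528 − 2.030000) / (0.004783 − (-0.126787)) = 1.950528 − (-0.000380)/(0.131570) = 1.953417
F(1.953417) = 0.000164
u₄ = 1.953417 − 0.000164·(1.953417 − 1.950528) / (0.000164 − 0.004783) = 1.953417 − (0.000000)/(-0.004619) = 1.953519

1.9505, 1.9534, 1.9535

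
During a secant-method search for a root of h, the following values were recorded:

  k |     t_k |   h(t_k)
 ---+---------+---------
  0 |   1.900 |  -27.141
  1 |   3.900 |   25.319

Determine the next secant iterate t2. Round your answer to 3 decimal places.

t2 = 3.900 − 25.319·(3.900 − 1.900) / (25.319 − (-27.141))
   = 3.900 − (50.63800)/(52.46000) = 2.93473

2.935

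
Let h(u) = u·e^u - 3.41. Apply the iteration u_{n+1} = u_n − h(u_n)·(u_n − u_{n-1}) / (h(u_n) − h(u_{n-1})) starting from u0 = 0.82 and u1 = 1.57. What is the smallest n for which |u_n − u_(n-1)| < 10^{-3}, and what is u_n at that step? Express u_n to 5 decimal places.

n = 6, u_n = 1.11651

h(0.82) = -1.5481901, h(1.57) = 4.1364377
u2 = 1.5700000 − 4.1364377·(0.7500000)/(5.6846278) = 1.0242601;  |Δ| = 0.5457399
h(1.0242601) = -0.5574008
u3 = 1.0242601 − (-0.5574008)·(-0.5457399)/(-4.6938385) = 1.0890676;  |Δ| = 0.0648075
h(1.0890676) = -0.1738334
u4 = 1.0890676 − (-0.1738334)·(0.0648075)/(0.3835673) = 1.1184384;  |Δ| = 0.0293709
h(1.1184384) = 0.0125022
u5 = 1.1184384 − 0.0125022·(0.0293709)/(0.1863356) = 1.1164678;  |Δ| = 0.0019706
h(1.1164678) = -0.0002541
u6 = 1.1164678 − (-0.0002541)·(-0.0019706)/(-0.0127563) = 1.1165071;  |Δ| = 0.0000393
|u6 − u5| = 0.0000393 < 10^{-3}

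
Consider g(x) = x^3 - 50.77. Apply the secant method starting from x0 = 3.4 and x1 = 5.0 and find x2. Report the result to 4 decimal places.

3.6141

g(3.4) = -11.466000, g(5.0) = 74.230000
x2 = 5.000000 − 74.230000·(5.000000 − 3.400000) / (74.230000 − (-11.466000)) = 5.000000 − (118.768000)/(85.696000) = 3.614078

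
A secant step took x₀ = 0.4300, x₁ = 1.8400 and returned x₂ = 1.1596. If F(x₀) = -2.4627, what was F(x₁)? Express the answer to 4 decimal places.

2.2966

The secant line through (0.4300, -2.4627) and (1.8400, F(x₁)) crosses zero at x₂ = 1.1596.
So (0.4300, -2.4627), (1.8400, F(x₁)), (1.1596, 0) are collinear:
F(x₁) = -2.4627 · (1.8400 − 1.1596) / (0.4300 − 1.1596) = -2.4627 · (0.680400)/(-0.729600) = 2.296630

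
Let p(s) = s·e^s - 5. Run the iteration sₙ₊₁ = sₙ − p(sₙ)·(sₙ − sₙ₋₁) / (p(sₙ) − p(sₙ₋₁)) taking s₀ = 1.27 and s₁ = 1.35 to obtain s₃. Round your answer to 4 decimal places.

p(1.27) = -0.477717, p(1.35) = 0.207524
s₂ = 1.350000 − 0.207524·(1.350000 − 1.270000) / (0.207524 − (-0.477717)) = 1.350000 − (0.016602)/(0.685242) = 1.325772
p(1.325772) = -0.008347
s₃ = 1.325772 − (-0.008347)·(1.325772 − 1.350000) / (-0.008347 − 0.207524) = 1.325772 − (0.000202)/(-0.215871) = 1.326709

1.3267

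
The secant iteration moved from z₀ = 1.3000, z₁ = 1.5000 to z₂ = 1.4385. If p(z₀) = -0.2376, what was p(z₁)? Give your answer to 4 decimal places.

0.1055

The secant line through (1.3000, -0.2376) and (1.5000, p(z₁)) crosses zero at z₂ = 1.4385.
So (1.3000, -0.2376), (1.5000, p(z₁)), (1.4385, 0) are collinear:
p(z₁) = -0.2376 · (1.5000 − 1.4385) / (1.3000 − 1.4385) = -0.2376 · (0.061500)/(-0.138500) = 0.105505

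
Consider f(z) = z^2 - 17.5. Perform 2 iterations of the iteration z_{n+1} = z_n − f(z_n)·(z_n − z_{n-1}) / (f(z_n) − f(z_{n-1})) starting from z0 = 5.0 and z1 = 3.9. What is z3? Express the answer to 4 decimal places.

f(5.0) = 7.500000, f(3.9) = -2.290000
z2 = 3.900000 − (-2.290000)·(3.900000 − 5.000000) / (-2.290000 − 7.500000) = 3.900000 − (2.519000)/(-9.790000) = 4.157303
f(4.157303) = -0.216829
z3 = 4.157303 − (-0.216829)·(4.157303 − 3.900000) / (-0.216829 − (-2.290000)) = 4.157303 − (-0.055791)/(2.073171) = 4.184214

4.1842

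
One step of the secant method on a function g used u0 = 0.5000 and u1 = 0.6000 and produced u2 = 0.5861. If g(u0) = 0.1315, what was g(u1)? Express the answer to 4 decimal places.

The secant line through (0.5000, 0.1315) and (0.6000, g(u1)) crosses zero at u2 = 0.5861.
So (0.5000, 0.1315), (0.6000, g(u1)), (0.5861, 0) are collinear:
g(u1) = 0.1315 · (0.6000 − 0.5861) / (0.5000 − 0.5861) = 0.1315 · (0.013900)/(-0.086100) = -0.021229

-0.0212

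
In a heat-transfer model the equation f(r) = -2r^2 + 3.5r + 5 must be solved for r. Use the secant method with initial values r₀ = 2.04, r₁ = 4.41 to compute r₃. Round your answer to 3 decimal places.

f(2.04) = 3.81680, f(4.41) = -18.46120
r₂ = 4.41000 − (-18.46120)·(4.41000 − 2.04000) / (-18.46120 − 3.81680) = 4.41000 − (-43.75304)/(-22.27800) = 2.44604
f(2.44604) = 1.59490
r₃ = 2.44604 − 1.59490·(2.44604 − 4.41000) / (1.59490 − (-18.46120)) = 2.44604 − (-3.13232)/(20.05610) = 2.60222

2.602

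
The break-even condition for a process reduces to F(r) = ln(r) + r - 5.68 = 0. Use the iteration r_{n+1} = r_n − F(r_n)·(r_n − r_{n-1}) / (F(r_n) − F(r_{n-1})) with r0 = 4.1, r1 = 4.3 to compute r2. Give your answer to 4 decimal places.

4.2365

F(4.1) = -0.169013, F(4.3) = 0.078615
r2 = 4.300000 − 0.078615·(4.300000 − 4.100000) / (0.078615 − (-0.169013)) = 4.300000 − (0.015723)/(0.247628) = 4.236506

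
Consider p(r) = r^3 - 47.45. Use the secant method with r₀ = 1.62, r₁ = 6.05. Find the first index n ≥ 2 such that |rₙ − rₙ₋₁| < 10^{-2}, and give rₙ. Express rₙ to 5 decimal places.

n = 7, rₙ = 3.62034

p(1.62) = -43.1984720, p(6.05) = 173.9951250
r₂ = 6.0500000 − 173.9951250·(4.4300000)/(217.1935970) = 2.5010998;  |Δ| = 3.5489002
p(2.5010998) = -31.8043700
r₃ = 2.5010998 − (-31.8043700)·(-3.5489002)/(-205.7994950) = 3.0495488;  |Δ| = 0.5484490
p(3.0495488) = -19.0899644
r₄ = 3.0495488 − (-19.0899644)·(0.5484490)/(12.7144057) = 3.8730142;  |Δ| = 0.8234654
p(3.8730142) = 10.6461379
r₅ = 3.8730142 − 10.6461379·(0.8234654)/(29.7361023) = 3.5781966;  |Δ| = 0.2948176
p(3.5781966) = -1.6365923
r₆ = 3.5781966 − (-1.6365923)·(-0.2948176)/(-12.2827302) = 3.6174791;  |Δ| = 0.0392825
p(3.6174791) = -0.1111081
r₇ = 3.6174791 − (-0.1111081)·(0.0392825)/(1.5254842) = 3.6203402;  |Δ| = 0.0028611
|r₇ − r₆| = 0.0028611 < 10^{-2}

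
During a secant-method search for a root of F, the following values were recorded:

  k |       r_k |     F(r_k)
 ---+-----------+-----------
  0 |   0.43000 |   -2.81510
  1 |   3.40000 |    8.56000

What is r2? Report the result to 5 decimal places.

1.16501

r2 = 3.40000 − 8.56000·(3.40000 − 0.43000) / (8.56000 − (-2.81510))
   = 3.40000 − (25.4232000)/(11.3751000) = 1.1650131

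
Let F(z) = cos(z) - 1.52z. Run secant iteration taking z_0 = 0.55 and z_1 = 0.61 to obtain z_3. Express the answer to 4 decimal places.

F(0.55) = 0.016525, F(0.61) = -0.107552
z_2 = 0.610000 − (-0.107552)·(0.610000 − 0.550000) / (-0.107552 − 0.016525) = 0.610000 − (-0.006453)/(-0.124077) = 0.557991
F(0.557991) = 0.000175
z_3 = 0.557991 − 0.000175·(0.557991 − 0.610000) / (0.000175 − (-0.107552)) = 0.557991 − (-0.000009)/(0.107727) = 0.558075

0.5581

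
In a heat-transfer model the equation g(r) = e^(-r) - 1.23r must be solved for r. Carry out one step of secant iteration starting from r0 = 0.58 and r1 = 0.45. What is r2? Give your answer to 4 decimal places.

g(0.58) = -0.153502, g(0.45) = 0.084128
r2 = 0.450000 − 0.084128·(0.450000 − 0.580000) / (0.084128 − (-0.153502)) = 0.450000 − (-0.010937)/(0.237630) = 0.496024

0.4960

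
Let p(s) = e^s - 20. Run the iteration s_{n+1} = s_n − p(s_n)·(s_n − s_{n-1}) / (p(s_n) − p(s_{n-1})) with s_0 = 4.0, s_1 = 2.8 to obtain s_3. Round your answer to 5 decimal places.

p(4.0) = 34.5981500, p(2.8) = -3.5553532
s_2 = 2.8000000 − (-3.5553532)·(2.8000000 − 4.0000000) / (-3.5553532 − 34.5981500) = 2.8000000 − (4.2664239)/(-38.1535033) = 2.9118226
p(2.9118226) = -1.6097139
s_3 = 2.9118226 − (-1.6097139)·(2.9118226 − 2.8000000) / (-1.6097139 − (-3.5553532)) = 2.9118226 − (-0.1800024)/(1.9456394) = 3.0043384

3.00434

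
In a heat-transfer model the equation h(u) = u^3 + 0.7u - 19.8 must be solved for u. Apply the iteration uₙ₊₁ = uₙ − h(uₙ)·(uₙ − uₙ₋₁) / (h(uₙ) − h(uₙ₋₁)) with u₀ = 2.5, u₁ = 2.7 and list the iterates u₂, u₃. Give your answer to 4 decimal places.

h(2.5) = -2.425000, h(2.7) = 1.773000
u₂ = 2.700000 − 1.773000·(2.700000 − 2.500000) / (1.773000 − (-2.425000)) = 2.700000 − (0.354600)/(4.198000) = 2.615531
h(2.615531) = -0.076270
u₃ = 2.615531 − (-0.076270)·(2.615531 − 2.700000) / (-0.076270 − 1.773000) = 2.615531 − (0.006442)/(-1.849270) = 2.619015

2.6155, 2.6190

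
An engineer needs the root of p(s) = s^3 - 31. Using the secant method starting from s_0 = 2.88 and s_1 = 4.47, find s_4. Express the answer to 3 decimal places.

3.142

p(2.88) = -7.11213, p(4.47) = 58.31462
s_2 = 4.47000 − 58.31462·(4.47000 − 2.88000) / (58.31462 − (-7.11213)) = 4.47000 − (92.72025)/(65.42675) = 3.05284
p(3.05284) = -2.54808
s_3 = 3.05284 − (-2.54808)·(3.05284 − 4.47000) / (-2.54808 − 58.31462) = 3.05284 − (3.61103)/(-60.86270) = 3.11217
p(3.11217) = -0.85677
s_4 = 3.11217 − (-0.85677)·(3.11217 − 3.05284) / (-0.85677 − (-2.54808)) = 3.11217 − (-0.05083)/(1.69131) = 3.14223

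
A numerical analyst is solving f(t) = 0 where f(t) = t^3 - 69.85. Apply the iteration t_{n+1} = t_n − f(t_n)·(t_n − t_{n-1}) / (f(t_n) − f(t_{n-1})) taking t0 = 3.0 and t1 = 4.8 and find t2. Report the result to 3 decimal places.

3.923

f(3.0) = -42.85000, f(4.8) = 40.74200
t2 = 4.80000 − 40.74200·(4.80000 − 3.00000) / (40.74200 − (-42.85000)) = 4.80000 − (73.33560)/(83.59200) = 3.92270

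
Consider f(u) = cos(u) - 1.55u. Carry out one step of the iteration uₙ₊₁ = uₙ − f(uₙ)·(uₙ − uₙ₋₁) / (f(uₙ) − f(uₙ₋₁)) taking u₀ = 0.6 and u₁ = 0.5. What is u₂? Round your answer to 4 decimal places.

0.5495

f(0.6) = -0.104664, f(0.5) = 0.102583
u₂ = 0.500000 − 0.102583·(0.500000 − 0.600000) / (0.102583 − (-0.104664)) = 0.500000 − (-0.010258)/(0.207247) = 0.549498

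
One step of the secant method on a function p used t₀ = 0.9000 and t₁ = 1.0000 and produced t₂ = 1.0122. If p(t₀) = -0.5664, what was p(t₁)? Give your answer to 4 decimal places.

-0.0616

The secant line through (0.9000, -0.5664) and (1.0000, p(t₁)) crosses zero at t₂ = 1.0122.
So (0.9000, -0.5664), (1.0000, p(t₁)), (1.0122, 0) are collinear:
p(t₁) = -0.5664 · (1.0000 − 1.0122) / (0.9000 − 1.0122) = -0.5664 · (-0.012200)/(-0.112200) = -0.061587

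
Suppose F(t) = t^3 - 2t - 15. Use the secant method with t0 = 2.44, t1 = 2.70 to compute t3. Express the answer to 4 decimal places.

2.7355

F(2.44) = -5.353216, F(2.70) = -0.717000
t2 = 2.700000 − (-0.717000)·(2.700000 − 2.440000) / (-0.717000 − (-5.353216)) = 2.700000 − (-0.186420)/(4.636216) = 2.740210
F(2.740210) = 0.095124
t3 = 2.740210 − 0.095124·(2.740210 − 2.700000) / (0.095124 − (-0.717000)) = 2.740210 − (0.003825)/(0.812124) = 2.735500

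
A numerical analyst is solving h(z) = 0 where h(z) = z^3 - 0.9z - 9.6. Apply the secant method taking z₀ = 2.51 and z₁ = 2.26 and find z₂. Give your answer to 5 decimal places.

2.26561

h(2.51) = 3.9542510, h(2.26) = -0.0908240
z₂ = 2.2600000 − (-0.0908240)·(2.2600000 − 2.5100000) / (-0.0908240 − 3.9542510) = 2.2600000 − (0.0227060)/(-4.0450750) = 2.2656132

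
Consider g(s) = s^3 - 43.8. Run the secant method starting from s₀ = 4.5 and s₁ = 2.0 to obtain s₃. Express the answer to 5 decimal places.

g(4.5) = 47.3250000, g(2.0) = -35.8000000
s₂ = 2.0000000 − (-35.8000000)·(2.0000000 − 4.5000000) / (-35.8000000 − 47.3250000) = 2.0000000 − (89.5000000)/(-83.1250000) = 3.0766917
g(3.0766917) = -14.6759376
s₃ = 3.0766917 − (-14.6759376)·(3.0766917 − 2.0000000) / (-14.6759376 − (-35.8000000)) = 3.0766917 − (-15.8014607)/(21.1240624) = 3.8247231

3.82472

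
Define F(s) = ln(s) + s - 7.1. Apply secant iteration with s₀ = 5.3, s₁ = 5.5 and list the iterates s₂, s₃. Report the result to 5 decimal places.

F(5.3) = -0.1322932, F(5.5) = 0.1047481
s₂ = 5.5000000 − 0.1047481·(5.5000000 − 5.3000000) / (0.1047481 − (-0.1322932)) = 5.5000000 − (0.0209496)/(0.2370413) = 5.4116204
F(5.4116204) = 0.0001689
s₃ = 5.4116204 − 0.0001689·(5.4116204 − 5.5000000) / (0.0001689 − 0.1047481) = 5.4116204 − (-0.0000149)/(-0.1045792) = 5.4114776

5.41162, 5.41148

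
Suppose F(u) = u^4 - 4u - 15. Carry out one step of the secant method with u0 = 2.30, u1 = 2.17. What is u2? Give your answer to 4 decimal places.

2.2070

F(2.30) = 3.784100, F(2.17) = -1.506261
u2 = 2.170000 − (-1.506261)·(2.170000 − 2.300000) / (-1.506261 − 3.784100) = 2.170000 − (0.195814)/(-5.290361) = 2.207013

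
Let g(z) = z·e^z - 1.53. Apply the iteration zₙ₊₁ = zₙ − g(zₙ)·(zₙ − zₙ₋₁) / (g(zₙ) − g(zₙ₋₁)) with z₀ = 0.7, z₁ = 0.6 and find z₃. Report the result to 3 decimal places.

g(0.7) = -0.12037, g(0.6) = -0.43673
z₂ = 0.60000 − (-0.43673)·(0.60000 − 0.70000) / (-0.43673 − (-0.12037)) = 0.60000 − (0.04367)/(-0.31636) = 0.73805
g(0.73805) = 0.01389
z₃ = 0.73805 − 0.01389·(0.73805 − 0.60000) / (0.01389 − (-0.43673)) = 0.73805 − (0.00192)/(0.45062) = 0.73379

0.734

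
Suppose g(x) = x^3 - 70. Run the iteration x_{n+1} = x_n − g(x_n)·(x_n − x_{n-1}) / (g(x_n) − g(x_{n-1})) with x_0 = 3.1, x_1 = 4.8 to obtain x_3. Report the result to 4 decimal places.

4.0947

g(3.1) = -40.209000, g(4.8) = 40.592000
x_2 = 4.800000 − 40.592000·(4.800000 − 3.100000) / (40.592000 − (-40.209000)) = 4.800000 − (69.006400)/(80.801000) = 3.945971
g(3.945971) = -8.558522
x_3 = 3.945971 − (-8.558522)·(3.945971 − 4.800000) / (-8.558522 − 40.592000) = 3.945971 − (7.309226)/(-49.150522) = 4.094682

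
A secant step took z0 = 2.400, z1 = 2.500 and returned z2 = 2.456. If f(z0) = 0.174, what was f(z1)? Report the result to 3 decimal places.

-0.137

The secant line through (2.400, 0.174) and (2.500, f(z1)) crosses zero at z2 = 2.456.
So (2.400, 0.174), (2.500, f(z1)), (2.456, 0) are collinear:
f(z1) = 0.174 · (2.500 − 2.456) / (2.400 − 2.456) = 0.174 · (0.04400)/(-0.05600) = -0.13671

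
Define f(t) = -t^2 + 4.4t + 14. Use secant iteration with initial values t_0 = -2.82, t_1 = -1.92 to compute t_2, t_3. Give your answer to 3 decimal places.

-2.124, -2.141

f(-2.82) = -6.36040, f(-1.92) = 1.86560
t_2 = -1.92000 − 1.86560·(-1.92000 − (-2.82000)) / (1.86560 − (-6.36040)) = -1.92000 − (1.67904)/(8.22600) = -2.12411
f(-2.12411) = 0.14204
t_3 = -2.12411 − 0.14204·(-2.12411 − (-1.92000)) / (0.14204 − 1.86560) = -2.12411 − (-0.02899)/(-1.72356) = -2.14093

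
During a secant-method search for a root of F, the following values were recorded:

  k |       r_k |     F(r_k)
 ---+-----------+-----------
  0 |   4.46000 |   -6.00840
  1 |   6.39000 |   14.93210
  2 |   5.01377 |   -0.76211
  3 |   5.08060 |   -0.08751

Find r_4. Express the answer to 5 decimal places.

r_4 = 5.08060 − (-0.08751)·(5.08060 − 5.01377) / (-0.08751 − (-0.76211))
   = 5.08060 − (-0.0058483)/(0.6746000) = 5.0892693

5.08927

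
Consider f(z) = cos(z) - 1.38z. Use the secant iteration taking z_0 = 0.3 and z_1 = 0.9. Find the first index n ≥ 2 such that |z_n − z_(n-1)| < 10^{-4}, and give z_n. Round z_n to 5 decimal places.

f(0.3) = 0.5413365, f(0.9) = -0.6203900
z_2 = 0.9000000 − (-0.6203900)·(0.6000000)/(-1.1617265) = 0.5795855;  |Δ| = 0.3204145
f(0.5795855) = 0.0368617
z_3 = 0.5795855 − 0.0368617·(-0.3204145)/(0.6572518) = 0.5975558;  |Δ| = 0.0179703
f(0.5975558) = 0.0020862
z_4 = 0.5975558 − 0.0020862·(0.0179703)/(-0.0347756) = 0.5986339;  |Δ| = 0.0010780
f(0.5986339) = -0.0000085
z_5 = 0.5986339 − (-0.0000085)·(0.0010780)/(-0.0020947) = 0.5986295;  |Δ| = 0.0000044
|z_5 − z_4| = 0.0000044 < 10^{-4}

n = 5, z_n = 0.59863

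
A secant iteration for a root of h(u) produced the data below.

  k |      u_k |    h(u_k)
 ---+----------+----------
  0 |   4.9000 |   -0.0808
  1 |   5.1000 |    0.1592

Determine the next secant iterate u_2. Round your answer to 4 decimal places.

u_2 = 5.1000 − 0.1592·(5.1000 − 4.9000) / (0.1592 − (-0.0808))
   = 5.1000 − (0.031840)/(0.240000) = 4.967333

4.9673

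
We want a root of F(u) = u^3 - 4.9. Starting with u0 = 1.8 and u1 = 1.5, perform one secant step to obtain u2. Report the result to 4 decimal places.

F(1.8) = 0.932000, F(1.5) = -1.525000
u2 = 1.500000 − (-1.525000)·(1.500000 − 1.800000) / (-1.525000 − 0.932000) = 1.500000 − (0.457500)/(-2.457000) = 1.686203

1.6862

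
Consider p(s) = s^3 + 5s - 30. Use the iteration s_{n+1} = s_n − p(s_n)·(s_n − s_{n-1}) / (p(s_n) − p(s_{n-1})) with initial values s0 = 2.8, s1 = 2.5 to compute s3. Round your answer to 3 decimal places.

p(2.8) = 5.95200, p(2.5) = -1.87500
s2 = 2.50000 − (-1.87500)·(2.50000 − 2.80000) / (-1.87500 − 5.95200) = 2.50000 − (0.56250)/(-7.82700) = 2.57187
p(2.57187) = -0.12906
s3 = 2.57187 − (-0.12906)·(2.57187 − 2.50000) / (-0.12906 − (-1.87500)) = 2.57187 − (-0.00928)/(1.74594) = 2.57718

2.577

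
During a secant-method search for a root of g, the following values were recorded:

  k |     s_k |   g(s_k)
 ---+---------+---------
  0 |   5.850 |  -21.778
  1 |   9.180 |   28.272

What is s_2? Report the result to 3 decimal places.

s_2 = 9.180 − 28.272·(9.180 − 5.850) / (28.272 − (-21.778))
   = 9.180 − (94.14576)/(50.05000) = 7.29897

7.299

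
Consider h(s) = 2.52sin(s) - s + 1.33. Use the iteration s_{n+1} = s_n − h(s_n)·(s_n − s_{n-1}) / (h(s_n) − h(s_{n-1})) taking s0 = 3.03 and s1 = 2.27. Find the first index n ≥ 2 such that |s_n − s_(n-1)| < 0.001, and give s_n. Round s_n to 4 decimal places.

h(3.03) = -1.419370, h(2.27) = 0.988694
s2 = 2.270000 − 0.988694·(-0.760000)/(2.408064) = 2.582038;  |Δ| = 0.312038
h(2.582038) = 0.085600
s3 = 2.582038 − 0.085600·(0.312038)/(-0.903095) = 2.611615;  |Δ| = 0.029577
h(2.611615) = -0.007719
s4 = 2.611615 − (-0.007719)·(0.029577)/(-0.093318) = 2.609168;  |Δ| = 0.002446
h(2.609168) = 0.000043
s5 = 2.609168 − 0.000043·(-0.002446)/(0.007762) = 2.609182;  |Δ| = 0.000014
|s5 − s4| = 0.000014 < 0.001

n = 5, s_n = 2.6092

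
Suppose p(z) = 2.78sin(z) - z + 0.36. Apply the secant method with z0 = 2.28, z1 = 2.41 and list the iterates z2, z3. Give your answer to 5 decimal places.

2.34447, 2.34587

p(2.28) = 0.1896884, p(2.41) = -0.1928055
z2 = 2.4100000 − (-0.1928055)·(2.4100000 − 2.2800000) / (-0.1928055 − 0.1896884) = 2.4100000 − (-0.0250647)/(-0.3824938) = 2.3444703
p(2.3444703) = 0.0041979
z3 = 2.3444703 − 0.0041979·(2.3444703 − 2.4100000) / (0.0041979 − (-0.1928055)) = 2.3444703 − (-0.0002751)/(0.1970033) = 2.3458666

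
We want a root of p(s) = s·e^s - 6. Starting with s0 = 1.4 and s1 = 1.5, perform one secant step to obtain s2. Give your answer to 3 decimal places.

p(1.4) = -0.32272, p(1.5) = 0.72253
s2 = 1.50000 − 0.72253·(1.50000 − 1.40000) / (0.72253 − (-0.32272)) = 1.50000 − (0.07225)/(1.04525) = 1.43087

1.431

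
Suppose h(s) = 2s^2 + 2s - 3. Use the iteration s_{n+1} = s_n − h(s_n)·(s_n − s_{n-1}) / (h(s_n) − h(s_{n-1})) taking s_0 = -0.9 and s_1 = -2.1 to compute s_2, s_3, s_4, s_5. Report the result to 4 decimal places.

-1.6950, -1.8102, -1.8235, -1.8229

h(-0.9) = -3.180000, h(-2.1) = 1.620000
s_2 = -2.100000 − 1.620000·(-2.100000 − (-0.900000)) / (1.620000 − (-3.180000)) = -2.100000 − (-1.944000)/(4.800000) = -1.695000
h(-1.695000) = -0.643950
s_3 = -1.695000 − (-0.643950)·(-1.695000 − (-2.100000)) / (-0.643950 − 1.620000) = -1.695000 − (-0.260800)/(-2.263950) = -1.810197
h(-1.810197) = -0.066769
s_4 = -1.810197 − (-0.066769)·(-1.810197 − (-1.695000)) / (-0.066769 − (-0.643950)) = -1.810197 − (0.007692)/(0.577181) = -1.823523
h(-1.823523) = 0.003425
s_5 = -1.823523 − 0.003425·(-1.823523 − (-1.810197)) / (0.003425 − (-0.066769)) = -1.823523 − (-0.000046)/(0.070194) = -1.822873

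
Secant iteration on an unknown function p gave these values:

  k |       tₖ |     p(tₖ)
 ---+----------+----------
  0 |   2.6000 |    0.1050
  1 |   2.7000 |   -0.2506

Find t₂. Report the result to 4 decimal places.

t₂ = 2.7000 − (-0.2506)·(2.7000 − 2.6000) / (-0.2506 − 0.1050)
   = 2.7000 − (-0.025060)/(-0.355600) = 2.629528

2.6295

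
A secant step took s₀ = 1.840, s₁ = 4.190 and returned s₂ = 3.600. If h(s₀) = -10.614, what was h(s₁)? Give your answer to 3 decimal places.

3.558

The secant line through (1.840, -10.614) and (4.190, h(s₁)) crosses zero at s₂ = 3.600.
So (1.840, -10.614), (4.190, h(s₁)), (3.600, 0) are collinear:
h(s₁) = -10.614 · (4.190 − 3.600) / (1.840 − 3.600) = -10.614 · (0.59000)/(-1.76000) = 3.55810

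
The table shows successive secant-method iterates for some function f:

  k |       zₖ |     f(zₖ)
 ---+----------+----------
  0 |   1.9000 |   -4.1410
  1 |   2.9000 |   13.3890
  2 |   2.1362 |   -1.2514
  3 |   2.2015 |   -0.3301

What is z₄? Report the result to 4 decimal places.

z₄ = 2.2015 − (-0.3301)·(2.2015 − 2.1362) / (-0.3301 − (-1.2514))
   = 2.2015 − (-0.021556)/(0.921300) = 2.224897

2.2249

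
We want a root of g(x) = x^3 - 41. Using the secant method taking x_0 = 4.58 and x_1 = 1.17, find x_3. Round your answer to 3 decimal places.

g(4.58) = 55.07191, g(1.17) = -39.39839
x_2 = 1.17000 − (-39.39839)·(1.17000 − 4.58000) / (-39.39839 − 55.07191) = 1.17000 − (134.34850)/(-94.47030) = 2.59212
g(2.59212) = -23.58324
x_3 = 2.59212 − (-23.58324)·(2.59212 − 1.17000) / (-23.58324 − (-39.39839)) = 2.59212 − (-33.53829)/(15.81515) = 4.71277

4.713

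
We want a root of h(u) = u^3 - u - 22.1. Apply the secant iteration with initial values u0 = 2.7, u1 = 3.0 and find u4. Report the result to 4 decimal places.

2.9250

h(2.7) = -5.117000, h(3.0) = 1.900000
u2 = 3.000000 − 1.900000·(3.000000 − 2.700000) / (1.900000 − (-5.117000)) = 3.000000 − (0.570000)/(7.017000) = 2.918769
h(2.918769) = -0.153163
u3 = 2.918769 − (-0.153163)·(2.918769 − 3.000000) / (-0.153163 − 1.900000) = 2.918769 − (0.012442)/(-2.053163) = 2.924828
h(2.924828) = -0.004028
u4 = 2.924828 − (-0.004028)·(2.924828 − 2.918769) / (-0.004028 − (-0.153163)) = 2.924828 − (-0.000024)/(0.149135) = 2.924992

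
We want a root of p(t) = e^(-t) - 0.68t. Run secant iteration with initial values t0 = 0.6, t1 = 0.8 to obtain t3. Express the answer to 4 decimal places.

0.7175

p(0.6) = 0.140812, p(0.8) = -0.094671
t2 = 0.800000 − (-0.094671)·(0.800000 − 0.600000) / (-0.094671 − 0.140812) = 0.800000 − (-0.018934)/(-0.235483) = 0.719594
p(0.719594) = -0.002374
t3 = 0.719594 − (-0.002374)·(0.719594 − 0.800000) / (-0.002374 − (-0.094671)) = 0.719594 − (0.000191)/(0.092297) = 0.717526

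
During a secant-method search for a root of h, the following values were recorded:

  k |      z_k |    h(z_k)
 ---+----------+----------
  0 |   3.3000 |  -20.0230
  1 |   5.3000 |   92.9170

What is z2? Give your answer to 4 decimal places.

3.6546

z2 = 5.3000 − 92.9170·(5.3000 − 3.3000) / (92.9170 − (-20.0230))
   = 5.3000 − (185.834000)/(112.940000) = 3.654578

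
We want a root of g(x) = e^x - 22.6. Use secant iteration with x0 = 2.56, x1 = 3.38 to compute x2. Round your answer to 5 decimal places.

3.04218

g(2.56) = -9.6641827, g(3.38) = 6.7707711
x2 = 3.3800000 − 6.7707711·(3.3800000 − 2.5600000) / (6.7707711 − (-9.6641827)) = 3.3800000 − (5.5520323)/(16.4349538) = 3.0421814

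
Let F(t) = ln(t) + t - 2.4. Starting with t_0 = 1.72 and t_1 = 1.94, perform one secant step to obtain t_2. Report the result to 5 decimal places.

F(1.72) = -0.1376757, F(1.94) = 0.2026880
t_2 = 1.9400000 − 0.2026880·(1.9400000 − 1.7200000) / (0.2026880 − (-0.1376757)) = 1.9400000 − (0.0445914)/(0.3403637) = 1.8089891

1.80899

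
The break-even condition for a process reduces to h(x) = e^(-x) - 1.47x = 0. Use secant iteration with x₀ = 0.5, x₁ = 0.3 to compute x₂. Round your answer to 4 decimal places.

0.4400

h(0.5) = -0.128469, h(0.3) = 0.299818
x₂ = 0.300000 − 0.299818·(0.300000 − 0.500000) / (0.299818 − (-0.128469)) = 0.300000 − (-0.059964)/(0.428288) = 0.440008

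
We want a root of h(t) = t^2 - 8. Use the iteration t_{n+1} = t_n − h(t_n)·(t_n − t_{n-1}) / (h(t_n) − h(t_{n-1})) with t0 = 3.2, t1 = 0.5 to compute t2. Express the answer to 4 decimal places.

2.5946

h(3.2) = 2.240000, h(0.5) = -7.750000
t2 = 0.500000 − (-7.750000)·(0.500000 − 3.200000) / (-7.750000 − 2.240000) = 0.500000 − (20.925000)/(-9.990000) = 2.594595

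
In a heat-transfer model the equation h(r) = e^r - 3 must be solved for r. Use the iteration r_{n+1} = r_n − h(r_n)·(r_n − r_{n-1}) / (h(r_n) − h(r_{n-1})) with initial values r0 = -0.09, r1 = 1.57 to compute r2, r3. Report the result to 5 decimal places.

h(-0.09) = -2.0860688, h(1.57) = 1.8066482
r2 = 1.5700000 − 1.8066482·(1.5700000 − (-0.0900000)) / (1.8066482 − (-2.0860688)) = 1.5700000 − (2.9990360)/(3.8927170) = 0.7995777
h(0.7995777) = -0.7753987
r3 = 0.7995777 − (-0.7753987)·(0.7995777 − 1.5700000) / (-0.7753987 − 1.8066482) = 0.7995777 − (0.5973845)/(-2.5820469) = 1.0309385

0.79958, 1.03094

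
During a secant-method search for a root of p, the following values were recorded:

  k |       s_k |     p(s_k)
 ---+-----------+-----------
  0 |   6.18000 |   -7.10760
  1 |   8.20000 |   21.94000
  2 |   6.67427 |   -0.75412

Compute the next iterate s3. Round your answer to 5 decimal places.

s3 = 6.67427 − (-0.75412)·(6.67427 − 8.20000) / (-0.75412 − 21.94000)
   = 6.67427 − (1.1505835)/(-22.6941200) = 6.7249696

6.72497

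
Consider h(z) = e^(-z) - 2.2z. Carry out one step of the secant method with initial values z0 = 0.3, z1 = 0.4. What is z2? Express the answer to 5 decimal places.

h(0.3) = 0.0808182, h(0.4) = -0.2096800
z2 = 0.4000000 − (-0.2096800)·(0.4000000 − 0.3000000) / (-0.2096800 − 0.0808182) = 0.4000000 − (-0.0209680)/(-0.2904982) = 0.3278206

0.32782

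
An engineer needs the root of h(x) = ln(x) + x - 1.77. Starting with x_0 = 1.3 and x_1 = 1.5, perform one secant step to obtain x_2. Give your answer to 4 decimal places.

h(1.3) = -0.207636, h(1.5) = 0.135465
x_2 = 1.500000 − 0.135465·(1.500000 − 1.300000) / (0.135465 − (-0.207636)) = 1.500000 − (0.027093)/(0.343101) = 1.421035

1.4210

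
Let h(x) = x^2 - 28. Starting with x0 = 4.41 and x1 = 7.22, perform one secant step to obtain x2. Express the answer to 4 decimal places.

h(4.41) = -8.551900, h(7.22) = 24.128400
x2 = 7.220000 − 24.128400·(7.220000 − 4.410000) / (24.128400 − (-8.551900)) = 7.220000 − (67.800804)/(32.680300) = 5.145331

5.1453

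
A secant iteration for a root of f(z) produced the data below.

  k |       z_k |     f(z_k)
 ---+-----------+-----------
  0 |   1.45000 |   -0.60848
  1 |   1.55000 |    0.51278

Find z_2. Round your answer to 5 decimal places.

1.50427

z_2 = 1.55000 − 0.51278·(1.55000 − 1.45000) / (0.51278 − (-0.60848))
   = 1.55000 − (0.0512780)/(1.1212600) = 1.5042675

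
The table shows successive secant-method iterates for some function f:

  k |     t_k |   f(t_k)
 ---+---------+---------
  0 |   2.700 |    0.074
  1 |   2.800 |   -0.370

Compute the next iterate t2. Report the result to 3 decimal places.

2.717

t2 = 2.800 − (-0.370)·(2.800 − 2.700) / (-0.370 − 0.074)
   = 2.800 − (-0.03700)/(-0.44400) = 2.71667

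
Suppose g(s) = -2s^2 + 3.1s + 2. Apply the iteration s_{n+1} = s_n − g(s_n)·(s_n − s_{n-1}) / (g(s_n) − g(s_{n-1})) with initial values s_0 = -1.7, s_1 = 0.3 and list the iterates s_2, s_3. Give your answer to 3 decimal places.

-0.166, -0.671

g(-1.7) = -9.05000, g(0.3) = 2.75000
s_2 = 0.30000 − 2.75000·(0.30000 − (-1.70000)) / (2.75000 − (-9.05000)) = 0.30000 − (5.50000)/(11.80000) = -0.16610
g(-0.16610) = 1.42991
s_3 = -0.16610 − 1.42991·(-0.16610 − 0.30000) / (1.42991 − 2.75000) = -0.16610 − (-0.66648)/(-1.32009) = -0.67098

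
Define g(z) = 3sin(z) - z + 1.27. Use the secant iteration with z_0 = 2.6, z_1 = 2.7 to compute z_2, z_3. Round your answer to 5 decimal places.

2.65942, 2.65988

g(2.6) = 0.2165041, g(2.7) = -0.1478604
z_2 = 2.7000000 − (-0.1478604)·(2.7000000 − 2.6000000) / (-0.1478604 − 0.2165041) = 2.7000000 − (-0.0147860)/(-0.3643645) = 2.6594197
g(2.6594197) = 0.0016969
z_3 = 2.6594197 − 0.0016969·(2.6594197 − 2.7000000) / (0.0016969 − (-0.1478604)) = 2.6594197 − (-0.0000689)/(0.1495573) = 2.6598801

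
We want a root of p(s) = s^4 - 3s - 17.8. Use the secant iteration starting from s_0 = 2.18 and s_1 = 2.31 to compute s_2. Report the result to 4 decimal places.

p(2.18) = -1.754694, p(2.31) = 3.743963
s_2 = 2.310000 − 3.743963·(2.310000 − 2.180000) / (3.743963 − (-1.754694)) = 2.310000 − (0.486715)/(5.498657) = 2.221485

2.2215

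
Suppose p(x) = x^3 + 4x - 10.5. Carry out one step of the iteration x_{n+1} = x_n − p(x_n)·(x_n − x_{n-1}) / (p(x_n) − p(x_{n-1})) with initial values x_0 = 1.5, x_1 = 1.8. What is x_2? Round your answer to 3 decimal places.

p(1.5) = -1.12500, p(1.8) = 2.53200
x_2 = 1.80000 − 2.53200·(1.80000 − 1.50000) / (2.53200 − (-1.12500)) = 1.80000 − (0.75960)/(3.65700) = 1.59229

1.592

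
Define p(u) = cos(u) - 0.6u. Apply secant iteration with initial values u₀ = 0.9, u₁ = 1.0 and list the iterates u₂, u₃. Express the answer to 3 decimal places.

0.958, 0.958

p(0.9) = 0.08161, p(1.0) = -0.05970
u₂ = 1.00000 − (-0.05970)·(1.00000 − 0.90000) / (-0.05970 − 0.08161) = 1.00000 − (-0.00597)/(-0.14131) = 0.95775
p(0.95775) = 0.00071
u₃ = 0.95775 − 0.00071·(0.95775 − 1.00000) / (0.00071 − (-0.05970)) = 0.95775 − (-0.00003)/(0.06040) = 0.95825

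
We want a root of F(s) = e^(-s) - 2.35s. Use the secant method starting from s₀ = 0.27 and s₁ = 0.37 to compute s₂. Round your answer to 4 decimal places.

F(0.27) = 0.128879, F(0.37) = -0.178766
s₂ = 0.370000 − (-0.178766)·(0.370000 − 0.270000) / (-0.178766 − 0.128879) = 0.370000 − (-0.017877)/(-0.307645) = 0.311892

0.3119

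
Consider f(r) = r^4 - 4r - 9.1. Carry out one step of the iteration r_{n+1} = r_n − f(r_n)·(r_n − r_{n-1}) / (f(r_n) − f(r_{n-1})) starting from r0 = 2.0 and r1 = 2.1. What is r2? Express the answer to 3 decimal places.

f(2.0) = -1.10000, f(2.1) = 1.94810
r2 = 2.10000 − 1.94810·(2.10000 − 2.00000) / (1.94810 − (-1.10000)) = 2.10000 − (0.19481)/(3.04810) = 2.03609

2.036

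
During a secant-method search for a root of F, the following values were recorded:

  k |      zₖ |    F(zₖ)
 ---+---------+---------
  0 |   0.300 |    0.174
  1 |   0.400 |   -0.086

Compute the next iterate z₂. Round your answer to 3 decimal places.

0.367

z₂ = 0.400 − (-0.086)·(0.400 − 0.300) / (-0.086 − 0.174)
   = 0.400 − (-0.00860)/(-0.26000) = 0.36692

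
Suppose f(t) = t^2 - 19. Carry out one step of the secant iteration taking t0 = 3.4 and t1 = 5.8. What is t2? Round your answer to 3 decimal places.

4.209

f(3.4) = -7.44000, f(5.8) = 14.64000
t2 = 5.80000 − 14.64000·(5.80000 − 3.40000) / (14.64000 − (-7.44000)) = 5.80000 − (35.13600)/(22.08000) = 4.20870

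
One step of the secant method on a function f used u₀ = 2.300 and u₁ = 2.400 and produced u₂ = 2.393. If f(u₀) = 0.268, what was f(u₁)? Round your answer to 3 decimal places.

The secant line through (2.300, 0.268) and (2.400, f(u₁)) crosses zero at u₂ = 2.393.
So (2.300, 0.268), (2.400, f(u₁)), (2.393, 0) are collinear:
f(u₁) = 0.268 · (2.400 − 2.393) / (2.300 − 2.393) = 0.268 · (0.00700)/(-0.09300) = -0.02017

-0.020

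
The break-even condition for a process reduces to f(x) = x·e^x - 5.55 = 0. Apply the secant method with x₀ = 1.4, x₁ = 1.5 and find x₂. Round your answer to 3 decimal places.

1.388

f(1.4) = 0.12728, f(1.5) = 1.17253
x₂ = 1.50000 − 1.17253·(1.50000 − 1.40000) / (1.17253 − 0.12728) = 1.50000 − (0.11725)/(1.04525) = 1.38782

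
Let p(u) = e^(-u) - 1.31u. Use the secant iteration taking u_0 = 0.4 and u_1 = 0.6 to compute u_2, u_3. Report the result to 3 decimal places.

p(0.4) = 0.14632, p(0.6) = -0.23719
u_2 = 0.60000 − (-0.23719)·(0.60000 − 0.40000) / (-0.23719 − 0.14632) = 0.60000 − (-0.04744)/(-0.38351) = 0.47631
p(0.47631) = -0.00289
u_3 = 0.47631 − (-0.00289)·(0.47631 − 0.60000) / (-0.00289 − (-0.23719)) = 0.47631 − (0.00036)/(0.23430) = 0.47478

0.476, 0.475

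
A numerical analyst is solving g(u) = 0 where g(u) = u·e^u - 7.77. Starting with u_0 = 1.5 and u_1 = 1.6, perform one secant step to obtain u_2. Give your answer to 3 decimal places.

g(1.5) = -1.04747, g(1.6) = 0.15485
u_2 = 1.60000 − 0.15485·(1.60000 − 1.50000) / (0.15485 − (-1.04747)) = 1.60000 − (0.01549)/(1.20232) = 1.58712

1.587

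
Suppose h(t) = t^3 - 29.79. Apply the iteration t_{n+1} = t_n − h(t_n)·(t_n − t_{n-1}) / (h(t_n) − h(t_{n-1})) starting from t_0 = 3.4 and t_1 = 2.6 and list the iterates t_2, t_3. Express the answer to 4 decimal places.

3.0497, 3.1091

h(3.4) = 9.514000, h(2.6) = -12.214000
t_2 = 2.600000 − (-12.214000)·(2.600000 − 3.400000) / (-12.214000 − 9.514000) = 2.600000 − (9.771200)/(-21.728000) = 3.049705
h(3.049705) = -1.425594
t_3 = 3.049705 − (-1.425594)·(3.049705 − 2.600000) / (-1.425594 − (-12.214000)) = 3.049705 − (-0.641098)/(10.788406) = 3.109130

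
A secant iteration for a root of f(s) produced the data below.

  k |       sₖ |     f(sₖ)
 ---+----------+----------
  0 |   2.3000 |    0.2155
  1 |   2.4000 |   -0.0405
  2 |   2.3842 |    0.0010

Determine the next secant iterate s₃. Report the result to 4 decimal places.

s₃ = 2.3842 − 0.0010·(2.3842 − 2.4000) / (0.0010 − (-0.0405))
   = 2.3842 − (-0.000016)/(0.041500) = 2.384581

2.3846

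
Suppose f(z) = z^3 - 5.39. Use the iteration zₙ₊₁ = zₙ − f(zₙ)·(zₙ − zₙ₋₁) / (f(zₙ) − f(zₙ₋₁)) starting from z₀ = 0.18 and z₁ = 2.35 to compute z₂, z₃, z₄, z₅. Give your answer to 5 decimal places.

1.08068, 1.52791, 1.88166, 1.73626

f(0.18) = -5.3841680, f(2.35) = 7.5878750
z₂ = 2.3500000 − 7.5878750·(2.3500000 − 0.1800000) / (7.5878750 − (-5.3841680)) = 2.3500000 − (16.4656888)/(12.9720430) = 1.0806788
f(1.0806788) = -4.1279111
z₃ = 1.0806788 − (-4.1279111)·(1.0806788 − 2.3500000) / (-4.1279111 − 7.5878750) = 1.0806788 − (5.2396450)/(-11.7157861) = 1.5279083
f(1.5279083) = -1.8230922
z₄ = 1.5279083 − (-1.8230922)·(1.5279083 − 1.0806788) / (-1.8230922 − (-4.1279111)) = 1.5279083 − (-0.8153406)/(2.3048189) = 1.8816630
f(1.8816630) = 1.2723211
z₅ = 1.8816630 − 1.2723211·(1.8816630 − 1.5279083) / (1.2723211 − (-1.8230922)) = 1.8816630 − (0.4500896)/(3.0954133) = 1.7362577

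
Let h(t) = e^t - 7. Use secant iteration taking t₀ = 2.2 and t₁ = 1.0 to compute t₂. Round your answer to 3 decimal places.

1.815

h(2.2) = 2.02501, h(1.0) = -4.28172
t₂ = 1.00000 − (-4.28172)·(1.00000 − 2.20000) / (-4.28172 − 2.02501) = 1.00000 − (5.13806)/(-6.30673) = 1.81469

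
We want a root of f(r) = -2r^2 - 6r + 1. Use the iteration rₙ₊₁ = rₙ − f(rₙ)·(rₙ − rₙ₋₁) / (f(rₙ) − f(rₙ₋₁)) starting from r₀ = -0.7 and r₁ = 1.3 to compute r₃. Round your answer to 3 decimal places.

0.084

f(-0.7) = 4.22000, f(1.3) = -10.18000
r₂ = 1.30000 − (-10.18000)·(1.30000 − (-0.70000)) / (-10.18000 − 4.22000) = 1.30000 − (-20.36000)/(-14.40000) = -0.11389
f(-0.11389) = 1.65739
r₃ = -0.11389 − 1.65739·(-0.11389 − 1.30000) / (1.65739 − (-10.18000)) = -0.11389 − (-2.34337)/(11.83739) = 0.08407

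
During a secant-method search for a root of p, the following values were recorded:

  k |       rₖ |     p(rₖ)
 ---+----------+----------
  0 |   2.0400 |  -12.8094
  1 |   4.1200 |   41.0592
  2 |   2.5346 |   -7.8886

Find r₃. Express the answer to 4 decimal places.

r₃ = 2.5346 − (-7.8886)·(2.5346 − 4.1200) / (-7.8886 − 41.0592)
   = 2.5346 − (12.506586)/(-48.947800) = 2.790109

2.7901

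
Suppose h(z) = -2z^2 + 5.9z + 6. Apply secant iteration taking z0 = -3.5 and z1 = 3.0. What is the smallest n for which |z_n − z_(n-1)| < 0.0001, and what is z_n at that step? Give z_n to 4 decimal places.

n = 8, z_n = 3.7500

h(-3.5) = -39.150000, h(3.0) = 5.700000
z2 = 3.000000 − 5.700000·(6.500000)/(44.850000) = 2.173913;  |Δ| = 0.826087
h(2.173913) = 9.374291
z3 = 2.173913 − 9.374291·(-0.826087)/(3.674291) = 4.281525;  |Δ| = 2.107612
h(4.281525) = -5.401914
z4 = 4.281525 − (-5.401914)·(2.107612)/(-14.776205) = 3.511020;  |Δ| = 0.770505
h(3.511020) = 2.060495
z5 = 3.511020 − 2.060495·(-0.770505)/(7.462409) = 3.723769;  |Δ| = 0.212749
h(3.723769) = 0.237324
z6 = 3.723769 − 0.237324·(0.212749)/(-1.823171) = 3.751463;  |Δ| = 0.027694
h(3.751463) = -0.013318
z7 = 3.751463 − (-0.013318)·(0.027694)/(-0.250642) = 3.749992;  |Δ| = 0.001471
h(3.749992) = 0.000077
z8 = 3.749992 − 0.000077·(-0.001471)/(0.013395) = 3.750000;  |Δ| = 0.000008
|z8 − z7| = 0.000008 < 0.0001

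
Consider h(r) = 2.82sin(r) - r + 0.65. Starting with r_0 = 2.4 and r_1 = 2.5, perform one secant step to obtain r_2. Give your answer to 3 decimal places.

2.449

h(2.4) = 0.15481, h(2.5) = -0.16231
r_2 = 2.50000 − (-0.16231)·(2.50000 − 2.40000) / (-0.16231 − 0.15481) = 2.50000 − (-0.01623)/(-0.31711) = 2.44882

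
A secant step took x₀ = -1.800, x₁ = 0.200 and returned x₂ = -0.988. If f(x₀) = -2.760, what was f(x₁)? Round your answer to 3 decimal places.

The secant line through (-1.800, -2.760) and (0.200, f(x₁)) crosses zero at x₂ = -0.988.
So (-1.800, -2.760), (0.200, f(x₁)), (-0.988, 0) are collinear:
f(x₁) = -2.760 · (0.200 − (-0.988)) / (-1.800 − (-0.988)) = -2.760 · (1.18800)/(-0.81200) = 4.03803

4.038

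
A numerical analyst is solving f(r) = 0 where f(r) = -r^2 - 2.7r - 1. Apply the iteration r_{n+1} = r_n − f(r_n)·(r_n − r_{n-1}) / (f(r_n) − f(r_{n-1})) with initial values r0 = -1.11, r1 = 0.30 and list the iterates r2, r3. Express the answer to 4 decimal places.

-0.7053, -0.5280

f(-1.11) = 0.764900, f(0.30) = -1.900000
r2 = 0.300000 − (-1.900000)·(0.300000 − (-1.110000)) / (-1.900000 − 0.764900) = 0.300000 − (-2.679000)/(-2.664900) = -0.705291
f(-0.705291) = 0.406850
r3 = -0.705291 − 0.406850·(-0.705291 − 0.300000) / (0.406850 − (-1.900000)) = -0.705291 − (-0.409003)/(2.306850) = -0.527992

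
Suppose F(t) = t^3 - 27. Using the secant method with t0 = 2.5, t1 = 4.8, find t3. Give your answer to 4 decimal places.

2.9030

F(2.5) = -11.375000, F(4.8) = 83.592000
t2 = 4.800000 − 83.592000·(4.800000 − 2.500000) / (83.592000 − (-11.375000)) = 4.800000 − (192.261600)/(94.967000) = 2.775490
F(2.775490) = -5.619434
t3 = 2.775490 − (-5.619434)·(2.775490 − 4.800000) / (-5.619434 − 83.592000) = 2.775490 − (11.376597)/(-89.211434) = 2.903014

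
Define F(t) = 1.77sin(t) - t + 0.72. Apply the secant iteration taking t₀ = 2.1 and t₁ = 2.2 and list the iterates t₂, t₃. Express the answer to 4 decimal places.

2.1751, 2.1758

F(2.1) = 0.147881, F(2.2) = -0.048961
t₂ = 2.200000 − (-0.048961)·(2.200000 − 2.100000) / (-0.048961 − 0.147881) = 2.200000 − (-0.004896)/(-0.196842) = 2.175127
F(2.175127) = 0.001376
t₃ = 2.175127 − 0.001376·(2.175127 − 2.200000) / (0.001376 − (-0.048961)) = 2.175127 − (-0.000034)/(0.050337) = 2.175807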